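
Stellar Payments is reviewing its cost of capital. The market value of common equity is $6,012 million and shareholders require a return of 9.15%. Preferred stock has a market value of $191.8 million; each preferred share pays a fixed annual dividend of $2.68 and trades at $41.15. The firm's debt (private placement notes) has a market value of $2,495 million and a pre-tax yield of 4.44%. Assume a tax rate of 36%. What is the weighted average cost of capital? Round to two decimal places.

7.28%

Cost of preferred: Rp = 2.68 / 41.15 = 6.5128%.
Total capital V = 6012 + 191.8 + 2495 = 8698.8.
Equity: weight = 6012/8698.8 = 0.6911; cost = 9.15%.
Preferred: weight = 191.8/8698.8 = 0.0220; cost = 6.5128%.
Private placement notes: weight = 2495/8698.8 = 0.2868; after-tax cost = 4.44% × (1 − 36%) = 2.8416%.
WACC = 0.6911 × 9.1500% + 0.0220 × 6.5128% + 0.2868 × 2.8416% = 7.2825%.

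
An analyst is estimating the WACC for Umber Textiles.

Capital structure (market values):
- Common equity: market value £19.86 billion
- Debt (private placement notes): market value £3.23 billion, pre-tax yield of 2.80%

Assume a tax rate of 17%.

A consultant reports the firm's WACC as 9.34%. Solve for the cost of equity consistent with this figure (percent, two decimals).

Total capital V = 19.86 + 3.23 = 23.09.
Equity weight = 19.86/23.09 = 0.8601.
Private placement notes weight = 3.23/23.09 = 0.1399.
Debt contribution = 0.1399 × 2.8% × (1 − 17%) = 0.3251%.
Required equity contribution = 9.34% − 0.3251% = 9.0149%.
Re = 9.0149% / 0.8601 = 10.4811%.

10.48%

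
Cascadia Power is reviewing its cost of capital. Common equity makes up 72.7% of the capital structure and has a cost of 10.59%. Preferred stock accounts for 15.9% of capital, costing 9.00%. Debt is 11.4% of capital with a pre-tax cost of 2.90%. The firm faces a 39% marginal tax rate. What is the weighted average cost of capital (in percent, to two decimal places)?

9.33%

After-tax cost of debt = 2.9% × (1 − 39%) = 1.7690%.
WACC = 0.727 × 10.5900% + 0.159 × 9.0000% + 0.114 × 1.7690% = 9.3316%.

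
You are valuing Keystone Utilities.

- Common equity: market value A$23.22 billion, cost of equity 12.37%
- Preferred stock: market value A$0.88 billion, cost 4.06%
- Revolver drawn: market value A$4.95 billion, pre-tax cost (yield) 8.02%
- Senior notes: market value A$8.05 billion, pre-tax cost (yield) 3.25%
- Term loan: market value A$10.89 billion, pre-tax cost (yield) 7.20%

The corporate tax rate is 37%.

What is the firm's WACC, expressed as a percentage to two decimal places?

7.95%

Total capital V = 23.22 + 0.88 + 4.95 + 8.05 + 10.89 = 47.99.
Equity: weight = 23.22/47.99 = 0.4839; cost = 12.37%.
Preferred: weight = 0.88/47.99 = 0.0183; cost = 4.06%.
Revolver drawn: weight = 4.95/47.99 = 0.1031; after-tax cost = 8.02% × (1 − 37%) = 5.0526%.
Senior notes: weight = 8.05/47.99 = 0.1677; after-tax cost = 3.25% × (1 − 37%) = 2.0475%.
Term loan: weight = 10.89/47.99 = 0.2269; after-tax cost = 7.2% × (1 − 37%) = 4.5360%.
WACC = 0.4839 × 12.3700% + 0.0183 × 4.0600% + 0.1031 × 5.0526% + 0.1677 × 2.0475% + 0.2269 × 4.5360% = 7.9536%.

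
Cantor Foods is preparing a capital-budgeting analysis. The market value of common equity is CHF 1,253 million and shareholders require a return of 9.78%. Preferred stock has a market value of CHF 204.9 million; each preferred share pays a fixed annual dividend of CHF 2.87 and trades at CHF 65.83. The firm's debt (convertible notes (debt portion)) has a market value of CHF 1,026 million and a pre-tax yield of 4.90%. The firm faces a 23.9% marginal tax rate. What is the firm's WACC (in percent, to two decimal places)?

Cost of preferred: Rp = 2.87 / 65.83 = 4.3597%.
Total capital V = 1253 + 204.9 + 1026 = 2483.9.
Equity: weight = 1253/2483.9 = 0.5044; cost = 9.78%.
Preferred: weight = 204.9/2483.9 = 0.0825; cost = 4.3597%.
Convertible notes (debt portion): weight = 1026/2483.9 = 0.4131; after-tax cost = 4.9% × (1 − 23.9%) = 3.7289%.
WACC = 0.5044 × 9.7800% + 0.0825 × 4.3597% + 0.4131 × 3.7289% = 6.8334%.

6.83%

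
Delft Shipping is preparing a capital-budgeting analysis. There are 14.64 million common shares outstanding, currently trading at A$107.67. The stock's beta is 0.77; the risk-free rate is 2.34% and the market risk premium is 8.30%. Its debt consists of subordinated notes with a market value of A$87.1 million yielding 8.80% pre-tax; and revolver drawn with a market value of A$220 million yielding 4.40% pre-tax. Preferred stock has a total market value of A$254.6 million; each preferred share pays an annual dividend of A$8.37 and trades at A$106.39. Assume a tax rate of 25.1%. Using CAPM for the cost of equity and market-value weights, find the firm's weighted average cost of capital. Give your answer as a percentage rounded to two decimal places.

Cost of equity via CAPM: Re = 2.34% + 0.77 × 8.3% = 8.7310%.
Cost of preferred: Rp = 8.37 / 106.39 = 7.8673%.
Market value of equity E = 107.67 × 14.64m = 1576.2888m.
Total capital V = 1576.2888 + 254.6 + 87.1 + 220 = 2137.9888.
Equity: weight = 1576.2888/2137.9888 = 0.7373; cost = 8.731%.
Preferred: weight = 254.6/2137.9888 = 0.1191; cost = 7.8673%.
Subordinated notes: weight = 87.1/2137.9888 = 0.0407; after-tax cost = 8.8% × (1 − 25.1%) = 6.5912%.
Revolver drawn: weight = 220/2137.9888 = 0.1029; after-tax cost = 4.4% × (1 − 25.1%) = 3.2956%.
WACC = 0.7373 × 8.7310% + 0.1191 × 7.8673% + 0.0407 × 6.5912% + 0.1029 × 3.2956% = 7.9817%.

7.98%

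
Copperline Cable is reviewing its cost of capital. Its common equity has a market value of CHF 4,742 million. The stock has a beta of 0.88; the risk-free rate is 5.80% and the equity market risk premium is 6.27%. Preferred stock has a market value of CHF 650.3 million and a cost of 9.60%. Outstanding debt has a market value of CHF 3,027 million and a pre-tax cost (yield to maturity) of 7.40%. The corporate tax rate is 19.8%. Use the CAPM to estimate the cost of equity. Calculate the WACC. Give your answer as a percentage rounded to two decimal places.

9.25%

Cost of equity via CAPM: Re = 5.8% + 0.88 × 6.27% = 11.3176%.
Total capital V = 4742 + 650.3 + 3027 = 8419.3.
Equity: weight = 4742/8419.3 = 0.5632; cost = 11.3176%.
Preferred: weight = 650.3/8419.3 = 0.0772; cost = 9.6%.
Debt: weight = 3027/8419.3 = 0.3595; after-tax cost = 7.4% × (1 − 19.8%) = 5.9348%.
WACC = 0.5632 × 11.3176% + 0.0772 × 9.6000% + 0.3595 × 5.9348% = 9.2497%.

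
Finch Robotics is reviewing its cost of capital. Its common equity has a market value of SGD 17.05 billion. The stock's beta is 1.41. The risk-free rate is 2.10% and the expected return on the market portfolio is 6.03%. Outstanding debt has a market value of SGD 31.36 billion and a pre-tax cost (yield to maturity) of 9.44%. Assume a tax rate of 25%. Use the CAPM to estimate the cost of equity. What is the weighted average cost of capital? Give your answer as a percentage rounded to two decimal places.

7.28%

Market risk premium = 6.03% − 2.1% = 3.93%.
Cost of equity via CAPM: Re = 2.1% + 1.41 × 3.93% = 7.6413%.
Total capital V = 17.05 + 31.36 = 48.41.
Equity: weight = 17.05/48.41 = 0.3522; cost = 7.6413%.
Debt: weight = 31.36/48.41 = 0.6478; after-tax cost = 9.44% × (1 − 25%) = 7.0800%.
WACC = 0.3522 × 7.6413% + 0.6478 × 7.0800% = 7.2777%.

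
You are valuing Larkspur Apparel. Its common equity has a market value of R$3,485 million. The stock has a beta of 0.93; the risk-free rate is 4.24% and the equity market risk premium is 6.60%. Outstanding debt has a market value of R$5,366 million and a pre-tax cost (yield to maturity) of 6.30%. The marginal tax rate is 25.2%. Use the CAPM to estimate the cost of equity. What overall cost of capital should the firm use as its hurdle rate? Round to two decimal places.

6.94%

Cost of equity via CAPM: Re = 4.24% + 0.93 × 6.6% = 10.3780%.
Total capital V = 3485 + 5366 = 8851.
Equity: weight = 3485/8851 = 0.3937; cost = 10.378%.
Debt: weight = 5366/8851 = 0.6063; after-tax cost = 6.3% × (1 − 25.2%) = 4.7124%.
WACC = 0.3937 × 10.3780% + 0.6063 × 4.7124% = 6.9432%.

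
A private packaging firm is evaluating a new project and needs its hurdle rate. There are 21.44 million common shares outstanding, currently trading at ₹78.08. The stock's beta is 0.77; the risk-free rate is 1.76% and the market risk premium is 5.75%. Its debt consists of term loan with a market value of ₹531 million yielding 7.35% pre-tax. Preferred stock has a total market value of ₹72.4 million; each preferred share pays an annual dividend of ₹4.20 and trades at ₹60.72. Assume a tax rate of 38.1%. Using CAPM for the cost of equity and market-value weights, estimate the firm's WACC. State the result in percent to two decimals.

5.83%

Cost of equity via CAPM: Re = 1.76% + 0.77 × 5.75% = 6.1875%.
Cost of preferred: Rp = 4.2 / 60.72 = 6.9170%.
Market value of equity E = 78.08 × 21.44m = 1674.0352m.
Total capital V = 1674.0352 + 72.4 + 531 = 2277.4352.
Equity: weight = 1674.0352/2277.4352 = 0.7351; cost = 6.1875%.
Preferred: weight = 72.4/2277.4352 = 0.0318; cost = 6.917%.
Term loan: weight = 531/2277.4352 = 0.2332; after-tax cost = 7.35% × (1 − 38.1%) = 4.5496%.
WACC = 0.7351 × 6.1875% + 0.0318 × 6.9170% + 0.2332 × 4.5496% = 5.8288%.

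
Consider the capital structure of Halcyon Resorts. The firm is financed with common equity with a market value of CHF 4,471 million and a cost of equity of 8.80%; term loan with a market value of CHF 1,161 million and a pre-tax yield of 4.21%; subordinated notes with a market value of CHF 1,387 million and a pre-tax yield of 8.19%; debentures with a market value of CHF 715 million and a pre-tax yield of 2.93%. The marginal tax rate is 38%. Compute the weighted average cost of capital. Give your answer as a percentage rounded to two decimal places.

6.56%

Total capital V = 4471 + 1161 + 1387 + 715 = 7734.
Equity: weight = 4471/7734 = 0.5781; cost = 8.8%.
Term loan: weight = 1161/7734 = 0.1501; after-tax cost = 4.21% × (1 − 38%) = 2.6102%.
Subordinated notes: weight = 1387/7734 = 0.1793; after-tax cost = 8.19% × (1 − 38%) = 5.0778%.
Debentures: weight = 715/7734 = 0.0924; after-tax cost = 2.93% × (1 − 38%) = 1.8166%.
WACC = 0.5781 × 8.8000% + 0.1501 × 2.6102% + 0.1793 × 5.0778% + 0.0924 × 1.8166% = 6.5577%.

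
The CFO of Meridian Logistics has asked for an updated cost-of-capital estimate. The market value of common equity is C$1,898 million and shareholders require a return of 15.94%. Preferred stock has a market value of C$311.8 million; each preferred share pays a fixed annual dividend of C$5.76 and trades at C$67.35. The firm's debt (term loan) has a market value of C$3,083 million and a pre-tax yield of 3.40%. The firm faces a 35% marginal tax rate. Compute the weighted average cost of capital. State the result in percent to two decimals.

7.51%

Cost of preferred: Rp = 5.76 / 67.35 = 8.5523%.
Total capital V = 1898 + 311.8 + 3083 = 5292.8.
Equity: weight = 1898/5292.8 = 0.3586; cost = 15.94%.
Preferred: weight = 311.8/5292.8 = 0.0589; cost = 8.5523%.
Term loan: weight = 3083/5292.8 = 0.5825; after-tax cost = 3.4% × (1 − 35%) = 2.2100%.
WACC = 0.3586 × 15.9400% + 0.0589 × 8.5523% + 0.5825 × 2.2100% = 7.5072%.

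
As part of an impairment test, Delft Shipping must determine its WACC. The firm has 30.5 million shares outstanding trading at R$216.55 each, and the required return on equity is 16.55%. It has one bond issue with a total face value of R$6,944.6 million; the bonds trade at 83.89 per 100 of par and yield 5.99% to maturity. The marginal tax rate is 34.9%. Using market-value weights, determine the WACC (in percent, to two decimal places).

10.62%

Market value of equity E = 216.55 × 30.5m = 6604.775m. Market value of debt D = 6944.6m × 83.89/100 = 5825.82494m.
Total capital V = 6604.775 + 5825.82494 = 12430.59994.
Equity: weight = 6604.775/12430.59994 = 0.5313; cost = 16.55%.
Bonds outstanding: weight = 5825.82494/12430.59994 = 0.4687; after-tax cost = 5.99% × (1 − 34.9%) = 3.8995%.
WACC = 0.5313 × 16.5500% + 0.4687 × 3.8995% = 10.6211%.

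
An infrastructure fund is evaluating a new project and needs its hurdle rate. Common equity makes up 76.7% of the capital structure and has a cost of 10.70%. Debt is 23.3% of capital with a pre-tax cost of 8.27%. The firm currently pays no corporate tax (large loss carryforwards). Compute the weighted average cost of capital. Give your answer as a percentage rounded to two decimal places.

After-tax cost of debt = 8.27% × (1 − 0%) = 8.2700%.
WACC = 0.767 × 10.7000% + 0.233 × 8.2700% = 10.1338%.

10.13%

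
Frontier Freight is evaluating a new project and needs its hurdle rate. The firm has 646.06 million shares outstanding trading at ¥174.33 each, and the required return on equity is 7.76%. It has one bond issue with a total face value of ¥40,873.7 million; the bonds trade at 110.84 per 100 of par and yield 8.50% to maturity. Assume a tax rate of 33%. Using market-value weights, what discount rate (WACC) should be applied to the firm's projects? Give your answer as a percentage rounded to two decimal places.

Market value of equity E = 174.33 × 646.06m = 112627.6398m. Market value of debt D = 40873.7m × 110.84/100 = 45304.40908m.
Total capital V = 112627.6398 + 45304.40908 = 157932.04888.
Equity: weight = 112627.6398/157932.04888 = 0.7131; cost = 7.76%.
Bonds outstanding: weight = 45304.40908/157932.04888 = 0.2869; after-tax cost = 8.5% × (1 − 33%) = 5.6950%.
WACC = 0.7131 × 7.7600% + 0.2869 × 5.6950% = 7.1676%.

7.17%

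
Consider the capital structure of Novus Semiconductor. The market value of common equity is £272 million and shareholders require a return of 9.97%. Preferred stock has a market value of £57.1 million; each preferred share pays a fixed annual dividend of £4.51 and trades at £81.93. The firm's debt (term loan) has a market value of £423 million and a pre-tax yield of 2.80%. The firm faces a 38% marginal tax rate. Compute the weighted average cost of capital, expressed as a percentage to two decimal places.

Cost of preferred: Rp = 4.51 / 81.93 = 5.5047%.
Total capital V = 272 + 57.1 + 423 = 752.1.
Equity: weight = 272/752.1 = 0.3617; cost = 9.97%.
Preferred: weight = 57.1/752.1 = 0.0759; cost = 5.5047%.
Term loan: weight = 423/752.1 = 0.5624; after-tax cost = 2.8% × (1 − 38%) = 1.7360%.
WACC = 0.3617 × 9.9700% + 0.0759 × 5.5047% + 0.5624 × 1.7360% = 5.0000%.

5.00%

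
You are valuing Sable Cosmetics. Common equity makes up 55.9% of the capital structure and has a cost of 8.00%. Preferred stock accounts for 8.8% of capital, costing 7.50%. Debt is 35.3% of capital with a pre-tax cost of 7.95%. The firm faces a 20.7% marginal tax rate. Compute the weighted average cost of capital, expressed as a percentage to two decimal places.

7.36%

After-tax cost of debt = 7.95% × (1 − 20.7%) = 6.3044%.
WACC = 0.559 × 8.0000% + 0.088 × 7.5000% + 0.353 × 6.3044% = 7.3574%.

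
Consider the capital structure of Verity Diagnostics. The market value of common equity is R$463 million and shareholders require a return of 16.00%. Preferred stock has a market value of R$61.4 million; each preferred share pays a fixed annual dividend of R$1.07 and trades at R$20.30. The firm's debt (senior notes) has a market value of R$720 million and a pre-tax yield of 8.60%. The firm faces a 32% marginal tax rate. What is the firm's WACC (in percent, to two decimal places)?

9.60%

Cost of preferred: Rp = 1.07 / 20.3 = 5.2709%.
Total capital V = 463 + 61.4 + 720 = 1244.4.
Equity: weight = 463/1244.4 = 0.3721; cost = 16%.
Preferred: weight = 61.4/1244.4 = 0.0493; cost = 5.2709%.
Senior notes: weight = 720/1244.4 = 0.5786; after-tax cost = 8.6% × (1 − 32%) = 5.8480%.
WACC = 0.3721 × 16.0000% + 0.0493 × 5.2709% + 0.5786 × 5.8480% = 9.5967%.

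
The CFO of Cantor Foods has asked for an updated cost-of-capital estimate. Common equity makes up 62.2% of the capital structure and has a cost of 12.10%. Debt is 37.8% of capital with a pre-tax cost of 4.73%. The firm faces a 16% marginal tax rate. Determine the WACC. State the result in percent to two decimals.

After-tax cost of debt = 4.73% × (1 − 16%) = 3.9732%.
WACC = 0.622 × 12.1000% + 0.378 × 3.9732% = 9.0281%.

9.03%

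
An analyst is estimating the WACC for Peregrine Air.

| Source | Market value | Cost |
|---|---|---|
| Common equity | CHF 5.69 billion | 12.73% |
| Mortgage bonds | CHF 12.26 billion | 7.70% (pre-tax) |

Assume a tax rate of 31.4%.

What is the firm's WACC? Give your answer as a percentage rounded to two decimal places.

7.64%

Total capital V = 5.69 + 12.26 = 17.95.
Equity: weight = 5.69/17.95 = 0.3170; cost = 12.73%.
Mortgage bonds: weight = 12.26/17.95 = 0.6830; after-tax cost = 7.7% × (1 − 31.4%) = 5.2822%.
WACC = 0.3170 × 12.7300% + 0.6830 × 5.2822% = 7.6431%.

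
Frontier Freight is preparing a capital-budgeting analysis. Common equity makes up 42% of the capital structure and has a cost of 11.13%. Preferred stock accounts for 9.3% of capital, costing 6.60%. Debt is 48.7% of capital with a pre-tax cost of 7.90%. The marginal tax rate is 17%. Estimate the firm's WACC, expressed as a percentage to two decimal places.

After-tax cost of debt = 7.9% × (1 − 17%) = 6.5570%.
WACC = 0.420 × 11.1300% + 0.093 × 6.6000% + 0.487 × 6.5570% = 8.4817%.

8.48%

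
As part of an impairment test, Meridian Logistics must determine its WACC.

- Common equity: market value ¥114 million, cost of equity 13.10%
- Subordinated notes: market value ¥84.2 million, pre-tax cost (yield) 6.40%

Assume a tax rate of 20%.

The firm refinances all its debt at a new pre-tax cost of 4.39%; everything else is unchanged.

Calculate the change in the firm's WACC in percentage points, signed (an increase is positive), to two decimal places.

Current WACC:
Total capital V = 114 + 84.2 = 198.2.
Equity: weight = 114/198.2 = 0.5752; cost = 13.1%.
Subordinated notes: weight = 84.2/198.2 = 0.4248; after-tax cost = 6.4% × (1 − 20%) = 5.1200%.
WACC = 0.5752 × 13.1000% + 0.4248 × 5.1200% = 9.7099%.
After the change:
Total capital V = 114 + 84.2 = 198.2.
Equity: weight = 114/198.2 = 0.5752; cost = 13.1%.
Subordinated notes: weight = 84.2/198.2 = 0.4248; after-tax cost = 4.39% × (1 − 20%) = 3.5120%.
WACC = 0.5752 × 13.1000% + 0.4248 × 3.5120% = 9.0268%.
Change in WACC = 9.0268% − 9.7099% = -0.6831 pp.

-0.68 pp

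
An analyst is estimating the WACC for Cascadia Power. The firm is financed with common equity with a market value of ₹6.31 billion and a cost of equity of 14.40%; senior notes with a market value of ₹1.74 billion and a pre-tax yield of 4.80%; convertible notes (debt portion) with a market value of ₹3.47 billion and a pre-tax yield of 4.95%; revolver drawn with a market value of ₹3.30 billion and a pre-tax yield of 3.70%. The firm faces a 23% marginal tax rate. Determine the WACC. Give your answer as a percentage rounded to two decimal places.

8.09%

Total capital V = 6.31 + 1.74 + 3.47 + 3.3 = 14.82.
Equity: weight = 6.31/14.82 = 0.4258; cost = 14.4%.
Senior notes: weight = 1.74/14.82 = 0.1174; after-tax cost = 4.8% × (1 − 23%) = 3.6960%.
Convertible notes (debt portion): weight = 3.47/14.82 = 0.2341; after-tax cost = 4.95% × (1 − 23%) = 3.8115%.
Revolver drawn: weight = 3.3/14.82 = 0.2227; after-tax cost = 3.7% × (1 − 23%) = 2.8490%.
WACC = 0.4258 × 14.4000% + 0.1174 × 3.6960% + 0.2341 × 3.8115% + 0.2227 × 2.8490% = 8.0919%.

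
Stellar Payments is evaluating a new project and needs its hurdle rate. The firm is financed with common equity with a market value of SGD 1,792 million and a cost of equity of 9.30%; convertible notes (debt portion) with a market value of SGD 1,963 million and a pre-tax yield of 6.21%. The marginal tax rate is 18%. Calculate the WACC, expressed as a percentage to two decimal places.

Total capital V = 1792 + 1963 = 3755.
Equity: weight = 1792/3755 = 0.4772; cost = 9.3%.
Convertible notes (debt portion): weight = 1963/3755 = 0.5228; after-tax cost = 6.21% × (1 − 18%) = 5.0922%.
WACC = 0.4772 × 9.3000% + 0.5228 × 5.0922% = 7.1003%.

7.10%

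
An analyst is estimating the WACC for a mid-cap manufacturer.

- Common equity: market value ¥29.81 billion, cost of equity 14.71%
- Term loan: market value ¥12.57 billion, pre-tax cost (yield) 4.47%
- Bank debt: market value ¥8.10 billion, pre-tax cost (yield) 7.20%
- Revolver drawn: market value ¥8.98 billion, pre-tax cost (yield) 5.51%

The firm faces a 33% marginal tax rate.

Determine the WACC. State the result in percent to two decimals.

9.22%

Total capital V = 29.81 + 12.57 + 8.1 + 8.98 = 59.46.
Equity: weight = 29.81/59.46 = 0.5013; cost = 14.71%.
Term loan: weight = 12.57/59.46 = 0.2114; after-tax cost = 4.47% × (1 − 33%) = 2.9949%.
Bank debt: weight = 8.1/59.46 = 0.1362; after-tax cost = 7.2% × (1 − 33%) = 4.8240%.
Revolver drawn: weight = 8.98/59.46 = 0.1510; after-tax cost = 5.51% × (1 − 33%) = 3.6917%.
WACC = 0.5013 × 14.7100% + 0.2114 × 2.9949% + 0.1362 × 4.8240% + 0.1510 × 3.6917% = 9.2226%.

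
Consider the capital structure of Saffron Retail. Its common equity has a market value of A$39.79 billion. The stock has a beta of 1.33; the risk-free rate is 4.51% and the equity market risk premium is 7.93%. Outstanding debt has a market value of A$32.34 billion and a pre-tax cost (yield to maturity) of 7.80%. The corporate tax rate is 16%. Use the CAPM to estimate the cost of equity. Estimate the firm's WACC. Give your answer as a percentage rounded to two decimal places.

11.24%

Cost of equity via CAPM: Re = 4.51% + 1.33 × 7.93% = 15.0569%.
Total capital V = 39.79 + 32.34 = 72.13.
Equity: weight = 39.79/72.13 = 0.5516; cost = 15.0569%.
Debt: weight = 32.34/72.13 = 0.4484; after-tax cost = 7.8% × (1 − 16%) = 6.5520%.
WACC = 0.5516 × 15.0569% + 0.4484 × 6.5520% = 11.2437%.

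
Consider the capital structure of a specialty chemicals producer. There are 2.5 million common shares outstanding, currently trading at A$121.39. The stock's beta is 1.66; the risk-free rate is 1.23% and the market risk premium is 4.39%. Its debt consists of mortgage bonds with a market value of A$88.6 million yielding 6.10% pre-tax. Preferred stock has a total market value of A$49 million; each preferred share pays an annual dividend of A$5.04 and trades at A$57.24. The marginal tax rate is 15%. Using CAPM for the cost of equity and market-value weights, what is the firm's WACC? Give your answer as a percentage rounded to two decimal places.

7.88%

Cost of equity via CAPM: Re = 1.23% + 1.66 × 4.39% = 8.5174%.
Cost of preferred: Rp = 5.04 / 57.24 = 8.8050%.
Market value of equity E = 121.39 × 2.5m = 303.475m.
Total capital V = 303.475 + 49 + 88.6 = 441.075.
Equity: weight = 303.475/441.075 = 0.6880; cost = 8.5174%.
Preferred: weight = 49/441.075 = 0.1111; cost = 8.805%.
Mortgage bonds: weight = 88.6/441.075 = 0.2009; after-tax cost = 6.1% × (1 − 15%) = 5.1850%.
WACC = 0.6880 × 8.5174% + 0.1111 × 8.8050% + 0.2009 × 5.1850% = 7.8800%.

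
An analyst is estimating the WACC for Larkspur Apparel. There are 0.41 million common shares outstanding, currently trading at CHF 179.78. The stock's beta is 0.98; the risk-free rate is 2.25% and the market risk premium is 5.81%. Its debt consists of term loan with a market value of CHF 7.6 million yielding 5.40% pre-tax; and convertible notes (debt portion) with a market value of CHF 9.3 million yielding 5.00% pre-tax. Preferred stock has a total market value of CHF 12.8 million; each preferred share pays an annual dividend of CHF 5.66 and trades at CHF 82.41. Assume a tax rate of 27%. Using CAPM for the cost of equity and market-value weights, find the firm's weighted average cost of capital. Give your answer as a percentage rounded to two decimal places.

Cost of equity via CAPM: Re = 2.25% + 0.98 × 5.81% = 7.9438%.
Cost of preferred: Rp = 5.66 / 82.41 = 6.8681%.
Market value of equity E = 179.78 × 0.41m = 73.7098m.
Total capital V = 73.7098 + 12.8 + 7.6 + 9.3 = 103.4098.
Equity: weight = 73.7098/103.4098 = 0.7128; cost = 7.9438%.
Preferred: weight = 12.8/103.4098 = 0.1238; cost = 6.8681%.
Term loan: weight = 7.6/103.4098 = 0.0735; after-tax cost = 5.4% × (1 − 27%) = 3.9420%.
Convertible notes (debt portion): weight = 9.3/103.4098 = 0.0899; after-tax cost = 5% × (1 − 27%) = 3.6500%.
WACC = 0.7128 × 7.9438% + 0.1238 × 6.8681% + 0.0735 × 3.9420% + 0.0899 × 3.6500% = 7.1304%.

7.13%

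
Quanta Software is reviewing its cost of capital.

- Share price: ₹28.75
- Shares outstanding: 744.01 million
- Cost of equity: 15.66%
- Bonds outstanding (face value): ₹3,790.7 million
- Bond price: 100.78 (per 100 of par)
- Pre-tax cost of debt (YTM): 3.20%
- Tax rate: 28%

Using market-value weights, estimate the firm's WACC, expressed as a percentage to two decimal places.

13.64%

Market value of equity E = 28.75 × 744.01m = 21390.2875m. Market value of debt D = 3790.7m × 100.78/100 = 3820.26746m.
Total capital V = 21390.2875 + 3820.26746 = 25210.55496.
Equity: weight = 21390.2875/25210.55496 = 0.8485; cost = 15.66%.
Bonds outstanding: weight = 3820.26746/25210.55496 = 0.1515; after-tax cost = 3.2% × (1 − 28%) = 2.3040%.
WACC = 0.8485 × 15.6600% + 0.1515 × 2.3040% = 13.6361%.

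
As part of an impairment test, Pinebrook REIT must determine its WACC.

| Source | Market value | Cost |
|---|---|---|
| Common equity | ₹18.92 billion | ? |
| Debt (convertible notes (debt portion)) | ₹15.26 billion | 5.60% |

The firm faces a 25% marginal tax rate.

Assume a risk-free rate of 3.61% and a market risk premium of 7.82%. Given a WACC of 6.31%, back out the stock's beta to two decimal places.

Total capital V = 18.92 + 15.26 = 34.18.
Equity weight = 18.92/34.18 = 0.5535.
Convertible notes (debt portion) weight = 15.26/34.18 = 0.4465.
Debt contribution = 0.4465 × 5.6% × (1 − 25%) = 1.8751%.
Required equity contribution = 6.31% − 1.8751% = 4.4349%  ⇒  Re = 8.0118%.
CAPM: 8.0118% = 3.61% + β × 7.82%  ⇒  β = 0.5629.

0.56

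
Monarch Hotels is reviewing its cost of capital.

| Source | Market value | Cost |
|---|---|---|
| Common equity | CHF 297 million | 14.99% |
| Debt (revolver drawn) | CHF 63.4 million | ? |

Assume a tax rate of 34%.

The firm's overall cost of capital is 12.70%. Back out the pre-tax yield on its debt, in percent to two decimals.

Total capital V = 297 + 63.4 = 360.4.
Equity weight = 297/360.4 = 0.8241.
Revolver drawn weight = 63.4/360.4 = 0.1759.
Equity contribution = 0.8241 × 14.99% = 12.3530%.
Remaining for debt = 12.7% − 12.3530% = 0.3470%.
Rd × (1 − 34%) × 0.1759 = 0.3470%  ⇒  Rd = 2.9885%.

2.99%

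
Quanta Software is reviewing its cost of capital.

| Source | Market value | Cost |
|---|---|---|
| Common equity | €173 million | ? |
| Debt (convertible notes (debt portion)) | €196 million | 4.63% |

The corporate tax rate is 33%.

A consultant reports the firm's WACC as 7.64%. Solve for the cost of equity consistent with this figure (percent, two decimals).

12.78%

Total capital V = 173 + 196 = 369.
Equity weight = 173/369 = 0.4688.
Convertible notes (debt portion) weight = 196/369 = 0.5312.
Debt contribution = 0.5312 × 4.63% × (1 − 33%) = 1.6477%.
Required equity contribution = 7.64% − 1.6477% = 5.9923%.
Re = 5.9923% / 0.4688 = 12.7812%.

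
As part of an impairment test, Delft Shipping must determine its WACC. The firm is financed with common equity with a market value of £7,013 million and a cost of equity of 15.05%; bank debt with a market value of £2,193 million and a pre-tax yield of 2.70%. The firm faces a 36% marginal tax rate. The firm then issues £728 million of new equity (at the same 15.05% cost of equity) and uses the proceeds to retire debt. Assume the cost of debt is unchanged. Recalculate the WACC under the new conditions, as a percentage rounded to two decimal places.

After the change:
Total capital V = 7741 + 1465 = 9206.
Equity: weight = 7741/9206 = 0.8409; cost = 15.05%.
Bank debt: weight = 1465/9206 = 0.1591; after-tax cost = 2.7% × (1 − 36%) = 1.7280%.
WACC = 0.8409 × 15.0500% + 0.1591 × 1.7280% = 12.9300%.

12.93%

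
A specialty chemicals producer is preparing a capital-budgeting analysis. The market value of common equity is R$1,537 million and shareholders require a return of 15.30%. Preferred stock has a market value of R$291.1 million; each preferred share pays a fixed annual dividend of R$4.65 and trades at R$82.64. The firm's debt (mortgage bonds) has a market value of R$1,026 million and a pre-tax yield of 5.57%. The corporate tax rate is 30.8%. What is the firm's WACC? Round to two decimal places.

Cost of preferred: Rp = 4.65 / 82.64 = 5.6268%.
Total capital V = 1537 + 291.1 + 1026 = 2854.1.
Equity: weight = 1537/2854.1 = 0.5385; cost = 15.3%.
Preferred: weight = 291.1/2854.1 = 0.1020; cost = 5.6268%.
Mortgage bonds: weight = 1026/2854.1 = 0.3595; after-tax cost = 5.57% × (1 − 30.8%) = 3.8544%.
WACC = 0.5385 × 15.3000% + 0.1020 × 5.6268% + 0.3595 × 3.8544% = 10.1989%.

10.20%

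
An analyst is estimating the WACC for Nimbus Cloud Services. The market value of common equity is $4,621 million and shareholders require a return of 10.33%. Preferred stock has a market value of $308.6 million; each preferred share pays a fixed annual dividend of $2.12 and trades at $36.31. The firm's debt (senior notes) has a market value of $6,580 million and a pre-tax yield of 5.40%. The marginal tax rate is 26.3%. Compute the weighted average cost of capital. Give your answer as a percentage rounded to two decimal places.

Cost of preferred: Rp = 2.12 / 36.31 = 5.8386%.
Total capital V = 4621 + 308.6 + 6580 = 11509.6.
Equity: weight = 4621/11509.6 = 0.4015; cost = 10.33%.
Preferred: weight = 308.6/11509.6 = 0.0268; cost = 5.8386%.
Senior notes: weight = 6580/11509.6 = 0.5717; after-tax cost = 5.4% × (1 − 26.3%) = 3.9798%.
WACC = 0.4015 × 10.3300% + 0.0268 × 5.8386% + 0.5717 × 3.9798% = 6.5792%.

6.58%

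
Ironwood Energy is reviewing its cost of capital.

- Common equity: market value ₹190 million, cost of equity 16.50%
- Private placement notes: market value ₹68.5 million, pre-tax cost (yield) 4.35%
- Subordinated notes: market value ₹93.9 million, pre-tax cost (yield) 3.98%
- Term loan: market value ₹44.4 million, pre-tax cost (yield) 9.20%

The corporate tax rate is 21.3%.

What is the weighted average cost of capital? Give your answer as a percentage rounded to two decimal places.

Total capital V = 190 + 68.5 + 93.9 + 44.4 = 396.8.
Equity: weight = 190/396.8 = 0.4788; cost = 16.5%.
Private placement notes: weight = 68.5/396.8 = 0.1726; after-tax cost = 4.35% × (1 − 21.3%) = 3.4234%.
Subordinated notes: weight = 93.9/396.8 = 0.2366; after-tax cost = 3.98% × (1 − 21.3%) = 3.1323%.
Term loan: weight = 44.4/396.8 = 0.1119; after-tax cost = 9.2% × (1 − 21.3%) = 7.2404%.
WACC = 0.4788 × 16.5000% + 0.1726 × 3.4234% + 0.2366 × 3.1323% + 0.1119 × 7.2404% = 10.0431%.

10.04%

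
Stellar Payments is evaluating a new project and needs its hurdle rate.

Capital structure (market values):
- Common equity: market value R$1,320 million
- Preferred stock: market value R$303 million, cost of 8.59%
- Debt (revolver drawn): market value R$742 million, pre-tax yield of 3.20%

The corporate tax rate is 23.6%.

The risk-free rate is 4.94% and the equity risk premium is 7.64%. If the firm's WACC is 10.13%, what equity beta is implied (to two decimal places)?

Total capital V = 1320 + 303 + 742 = 2365.
Equity weight = 1320/2365 = 0.5581.
Preferred weight = 303/2365 = 0.1281.
Revolver drawn weight = 742/2365 = 0.3137.
Debt contribution = 0.3137 × 3.2% × (1 − 23.6%) = 0.7670%.
Preferred contribution = 0.1281 × 8.59% = 1.1005%.
Required equity contribution = 10.13% − 1.8676% = 8.2624%  ⇒  Re = 14.8035%.
CAPM: 14.8035% = 4.94% + β × 7.64%  ⇒  β = 1.2910.

1.29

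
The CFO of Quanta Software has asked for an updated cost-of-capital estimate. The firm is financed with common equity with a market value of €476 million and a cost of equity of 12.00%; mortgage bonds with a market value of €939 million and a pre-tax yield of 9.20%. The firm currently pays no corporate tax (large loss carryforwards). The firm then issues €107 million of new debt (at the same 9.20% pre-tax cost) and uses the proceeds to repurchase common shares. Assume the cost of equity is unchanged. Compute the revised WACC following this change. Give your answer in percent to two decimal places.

9.93%

After the change:
Total capital V = 369 + 1046 = 1415.
Equity: weight = 369/1415 = 0.2608; cost = 12%.
Mortgage bonds: weight = 1046/1415 = 0.7392; after-tax cost = 9.2% × (1 − 0%) = 9.2000%.
WACC = 0.2608 × 12.0000% + 0.7392 × 9.2000% = 9.9302%.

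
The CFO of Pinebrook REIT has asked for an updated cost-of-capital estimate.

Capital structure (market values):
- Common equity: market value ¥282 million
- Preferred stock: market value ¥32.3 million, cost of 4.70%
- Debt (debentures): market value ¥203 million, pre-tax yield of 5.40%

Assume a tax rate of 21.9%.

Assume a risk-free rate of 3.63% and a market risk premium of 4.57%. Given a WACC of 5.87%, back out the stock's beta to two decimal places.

0.78

Total capital V = 282 + 32.3 + 203 = 517.3.
Equity weight = 282/517.3 = 0.5451.
Preferred weight = 32.3/517.3 = 0.0624.
Debentures weight = 203/517.3 = 0.3924.
Debt contribution = 0.3924 × 5.4% × (1 − 21.9%) = 1.6550%.
Preferred contribution = 0.0624 × 4.7% = 0.2935%.
Required equity contribution = 5.87% − 1.9485% = 3.9215%  ⇒  Re = 7.1936%.
CAPM: 7.1936% = 3.63% + β × 4.57%  ⇒  β = 0.7798.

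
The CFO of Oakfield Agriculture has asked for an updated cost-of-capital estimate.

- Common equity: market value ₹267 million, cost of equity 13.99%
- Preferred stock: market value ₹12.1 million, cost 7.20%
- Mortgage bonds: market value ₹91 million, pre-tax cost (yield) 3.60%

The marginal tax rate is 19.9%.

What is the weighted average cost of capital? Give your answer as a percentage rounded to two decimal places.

11.04%

Total capital V = 267 + 12.1 + 91 = 370.1.
Equity: weight = 267/370.1 = 0.7214; cost = 13.99%.
Preferred: weight = 12.1/370.1 = 0.0327; cost = 7.2%.
Mortgage bonds: weight = 91/370.1 = 0.2459; after-tax cost = 3.6% × (1 − 19.9%) = 2.8836%.
WACC = 0.7214 × 13.9900% + 0.0327 × 7.2000% + 0.2459 × 2.8836% = 11.0372%.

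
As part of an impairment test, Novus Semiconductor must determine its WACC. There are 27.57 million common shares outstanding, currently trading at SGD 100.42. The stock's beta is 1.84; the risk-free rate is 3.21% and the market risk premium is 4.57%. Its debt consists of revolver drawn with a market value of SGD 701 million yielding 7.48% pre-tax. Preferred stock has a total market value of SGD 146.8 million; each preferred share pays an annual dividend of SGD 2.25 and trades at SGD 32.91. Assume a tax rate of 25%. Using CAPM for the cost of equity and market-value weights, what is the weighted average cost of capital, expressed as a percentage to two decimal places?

10.26%

Cost of equity via CAPM: Re = 3.21% + 1.84 × 4.57% = 11.6188%.
Cost of preferred: Rp = 2.25 / 32.91 = 6.8368%.
Market value of equity E = 100.42 × 27.57m = 2768.5794m.
Total capital V = 2768.5794 + 146.8 + 701 = 3616.3794.
Equity: weight = 2768.5794/3616.3794 = 0.7656; cost = 11.6188%.
Preferred: weight = 146.8/3616.3794 = 0.0406; cost = 6.8368%.
Revolver drawn: weight = 701/3616.3794 = 0.1938; after-tax cost = 7.48% × (1 − 25%) = 5.6100%.
WACC = 0.7656 × 11.6188% + 0.0406 × 6.8368% + 0.1938 × 5.6100% = 10.2599%.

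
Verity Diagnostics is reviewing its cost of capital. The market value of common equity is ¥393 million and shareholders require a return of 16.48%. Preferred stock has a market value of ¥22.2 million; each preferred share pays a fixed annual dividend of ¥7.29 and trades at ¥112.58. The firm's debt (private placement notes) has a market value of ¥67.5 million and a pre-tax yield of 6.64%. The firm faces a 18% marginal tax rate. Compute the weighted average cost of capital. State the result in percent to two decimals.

14.48%

Cost of preferred: Rp = 7.29 / 112.58 = 6.4754%.
Total capital V = 393 + 22.2 + 67.5 = 482.7.
Equity: weight = 393/482.7 = 0.8142; cost = 16.48%.
Preferred: weight = 22.2/482.7 = 0.0460; cost = 6.4754%.
Private placement notes: weight = 67.5/482.7 = 0.1398; after-tax cost = 6.64% × (1 − 18%) = 5.4448%.
WACC = 0.8142 × 16.4800% + 0.0460 × 6.4754% + 0.1398 × 5.4448% = 14.4767%.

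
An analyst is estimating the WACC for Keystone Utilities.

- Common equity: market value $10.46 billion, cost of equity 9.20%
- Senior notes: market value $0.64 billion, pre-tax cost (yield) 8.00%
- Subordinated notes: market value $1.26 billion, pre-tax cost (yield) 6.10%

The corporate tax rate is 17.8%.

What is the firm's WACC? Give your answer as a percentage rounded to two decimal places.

8.64%

Total capital V = 10.46 + 0.64 + 1.26 = 12.36.
Equity: weight = 10.46/12.36 = 0.8463; cost = 9.2%.
Senior notes: weight = 0.64/12.36 = 0.0518; after-tax cost = 8% × (1 − 17.8%) = 6.5760%.
Subordinated notes: weight = 1.26/12.36 = 0.1019; after-tax cost = 6.1% × (1 − 17.8%) = 5.0142%.
WACC = 0.8463 × 9.2000% + 0.0518 × 6.5760% + 0.1019 × 5.0142% = 8.6374%.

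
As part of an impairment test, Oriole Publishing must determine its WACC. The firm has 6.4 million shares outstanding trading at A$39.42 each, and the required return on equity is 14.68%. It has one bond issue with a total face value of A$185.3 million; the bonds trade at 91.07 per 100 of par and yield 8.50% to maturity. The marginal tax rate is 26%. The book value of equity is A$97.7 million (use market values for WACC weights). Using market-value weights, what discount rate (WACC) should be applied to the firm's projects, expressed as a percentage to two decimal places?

11.32%

Market value of equity E = 39.42 × 6.4m = 252.288m. Market value of debt D = 185.3m × 91.07/100 = 168.75271m.
Total capital V = 252.288 + 168.75271 = 421.04071.
Equity: weight = 252.288/421.04071 = 0.5992; cost = 14.68%.
Bonds outstanding: weight = 168.75271/421.04071 = 0.4008; after-tax cost = 8.5% × (1 − 26%) = 6.2900%.
WACC = 0.5992 × 14.6800% + 0.4008 × 6.2900% = 11.3173%.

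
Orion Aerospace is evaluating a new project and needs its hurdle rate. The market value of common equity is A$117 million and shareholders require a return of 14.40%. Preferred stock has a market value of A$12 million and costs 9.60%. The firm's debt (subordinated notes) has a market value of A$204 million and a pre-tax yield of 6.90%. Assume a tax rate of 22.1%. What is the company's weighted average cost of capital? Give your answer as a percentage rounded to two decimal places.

Total capital V = 117 + 12 + 204 = 333.
Equity: weight = 117/333 = 0.3514; cost = 14.4%.
Preferred: weight = 12/333 = 0.0360; cost = 9.6%.
Subordinated notes: weight = 204/333 = 0.6126; after-tax cost = 6.9% × (1 − 22.1%) = 5.3751%.
WACC = 0.3514 × 14.4000% + 0.0360 × 9.6000% + 0.6126 × 5.3751% = 8.6983%.

8.70%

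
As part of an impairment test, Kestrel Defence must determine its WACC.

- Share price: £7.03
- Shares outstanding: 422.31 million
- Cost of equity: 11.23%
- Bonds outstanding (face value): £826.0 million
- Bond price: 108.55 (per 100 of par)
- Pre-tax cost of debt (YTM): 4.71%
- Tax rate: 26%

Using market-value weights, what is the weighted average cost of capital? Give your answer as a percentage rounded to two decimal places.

Market value of equity E = 7.03 × 422.31m = 2968.8393m. Market value of debt D = 826m × 108.55/100 = 896.623m.
Total capital V = 2968.8393 + 896.623 = 3865.4623.
Equity: weight = 2968.8393/3865.4623 = 0.7680; cost = 11.23%.
Bonds outstanding: weight = 896.623/3865.4623 = 0.2320; after-tax cost = 4.71% × (1 − 26%) = 3.4854%.
WACC = 0.7680 × 11.2300% + 0.2320 × 3.4854% = 9.4336%.

9.43%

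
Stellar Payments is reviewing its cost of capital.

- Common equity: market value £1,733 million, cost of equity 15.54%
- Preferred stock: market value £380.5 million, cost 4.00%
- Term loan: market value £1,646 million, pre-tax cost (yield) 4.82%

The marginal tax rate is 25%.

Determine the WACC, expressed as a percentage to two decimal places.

Total capital V = 1733 + 380.5 + 1646 = 3759.5.
Equity: weight = 1733/3759.5 = 0.4610; cost = 15.54%.
Preferred: weight = 380.5/3759.5 = 0.1012; cost = 4%.
Term loan: weight = 1646/3759.5 = 0.4378; after-tax cost = 4.82% × (1 − 25%) = 3.6150%.
WACC = 0.4610 × 15.5400% + 0.1012 × 4.0000% + 0.4378 × 3.6150% = 9.1510%.

9.15%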